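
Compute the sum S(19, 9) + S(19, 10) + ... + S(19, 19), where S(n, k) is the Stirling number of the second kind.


By definition, S(n, k) counts partitions of an n-set into exactly k nonempty blocks.
Computing row n = 19 for k = 9..19:
S(19, k): 1144614626805, 477297033785, 129413217791, 23466951300, 2892439160, 243577530, 13916778, 527136, 12597, 171, 1
Sum = 1777942303054.

1777942303054


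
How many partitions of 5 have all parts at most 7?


Using the generating function (1-x)^(-1)(1-x^2)^(-1)...(1-x^7)^(-1),
the coefficient of x^5 counts these restricted partitions.
Result = 7

7


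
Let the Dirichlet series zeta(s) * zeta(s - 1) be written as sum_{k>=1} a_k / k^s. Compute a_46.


Convolution gives a_k = sum_{d | k} d * 1 = sum_{d | k} d = sigma(k), the sum of positive divisors of k.
For k = 46, the divisors are 1, 2, 23, 46, so
sigma(46) = 1 + 2 + 23 + 46 = 72.

72


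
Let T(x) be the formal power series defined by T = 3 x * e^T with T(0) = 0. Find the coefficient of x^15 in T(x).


Apply the Lagrange inversion formula: if T = 3 x * phi(T) with phi(t) = e^t, then
[x^n] T = 3^n * (1/n) [t^(n-1)] phi(t)^n = 3^n * (1/n) [t^(n-1)] e^(n t) = 3^n * (1/n) * n^(n-1) / (n-1)! = 3^n * n^(n-1) / n!.
When c = 1 this is the Cayley count of rooted labeled trees on n vertices, divided by n!.
For n = 15: 3^15 * 15^14 / 15! = 14348907 * 29192926025390625/1307674368000 = 4596834903662109375/14350336.

4596834903662109375/14350336


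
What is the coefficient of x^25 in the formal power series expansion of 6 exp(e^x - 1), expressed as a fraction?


exp(e^x - 1) is the exponential generating function for the Bell numbers Bell_k: exp(e^x - 1) = sum_{k>=0} Bell_k x^k / k!.
So the coefficient of x^25 in 6 exp(e^x - 1) is 6 Bell_25 / 25!.
Computing: Bell_25 = 4638590332229999353 and 25! = 15511210043330985984000000, giving
6 * 4638590332229999353/15511210043330985984000000 = 356814640940769181/198861667222192128000000.

356814640940769181/198861667222192128000000


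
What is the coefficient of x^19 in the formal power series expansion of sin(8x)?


The Maclaurin series is sin(t) = sum_{k>=0} (-1)^k t^(2k+1) / (2k+1)!, so substituting t = 8x, only odd powers of x are nonzero, with coefficient of x^(2k+1) equal to (-1)^k 8^(2k+1) / (2k+1)!.
Write 19 = 2*9 + 1, giving the coefficient (-1)^9 * 8^19 / 19! = -144115188075855872/121645100408832000 = -2199023255552/1856156927625.

-2199023255552/1856156927625


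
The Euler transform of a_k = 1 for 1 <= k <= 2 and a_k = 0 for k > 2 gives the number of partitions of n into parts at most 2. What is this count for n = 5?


Partitions of 5 into parts at most 2:
Using generating function (1-x)^(-1)(1-x^2)^(-1),
the coefficient of x^5 = 3

3


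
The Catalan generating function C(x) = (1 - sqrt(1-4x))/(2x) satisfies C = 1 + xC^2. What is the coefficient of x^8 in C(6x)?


Substituting x -> 6x scales the n-th coefficient by 6^n, so [x^8] C(6x) = 6^8 * C_8.
C_8 = C(2*8, 8)/(9) = 12870/9 = 1430.
So 6^8 * 1430 = 1679616 * 1430 = 2401850880.

2401850880


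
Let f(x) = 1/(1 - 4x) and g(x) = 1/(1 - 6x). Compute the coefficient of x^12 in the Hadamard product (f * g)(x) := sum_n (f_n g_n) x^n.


f has coefficients f_k = 4^k and g has coefficients g_k = 6^k, so the Hadamard product has coefficient (f*g)_k = 4^k * 6^k = 24^k.
For k = 12: 24^12 = 36520347436056576.

36520347436056576


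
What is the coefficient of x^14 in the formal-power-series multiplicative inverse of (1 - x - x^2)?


Let the inverse be f(x) = sum_{k>=0} a_k x^k. From f(x) * (1 - x - x^2) = 1 and matching coefficients:
 x^0: a_0 = 1.
 x^1: a_1 - a_0 = 0, so a_1 = 1.
 x^k (k >= 2): a_k - a_{k-1} - a_{k-2} = 0, i.e. a_k = a_{k-1} + a_{k-2}.
This is the Fibonacci-type recurrence shifted so that a_0 = a_1 = 1.
Iterating: a_0=1, a_1=1, a_2=2, a_3=3, a_4=5, a_5=8, a_6=13, a_7=21, a_8=34, a_9=55, ...
a_14 = 610.

610


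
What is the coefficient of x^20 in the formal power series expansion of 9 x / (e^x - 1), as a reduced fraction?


The exponential generating function for Bernoulli numbers is
x / (e^x - 1) = sum_{k>=0} B_k x^k / k!.
So the coefficient of x^20 in 9 x / (e^x - 1) is 9 B_20 / 20!.
Computing: B_20 = -174611/330, 20! = 2432902008176640000, giving
9 * -174611/330 / 2432902008176640000 = -174611/89206406966476800000.

-174611/89206406966476800000


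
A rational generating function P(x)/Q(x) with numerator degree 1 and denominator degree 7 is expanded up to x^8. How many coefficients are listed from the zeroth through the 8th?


Expanding up to x^8 gives the coefficients for x^0, x^1, ..., x^8.
That is 8 + 1 = 9 coefficients in total.

9


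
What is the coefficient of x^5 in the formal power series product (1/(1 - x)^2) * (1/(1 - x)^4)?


Combine the factors: (1/(1 - x)^2) * (1/(1 - x)^4) = 1/(1 - x)^6.
Then use 1/(1 - x)^r = sum_{k>=0} C(k + r - 1, r - 1) x^k with r = 6 and k = 5:
C(10, 5) = 252.

252


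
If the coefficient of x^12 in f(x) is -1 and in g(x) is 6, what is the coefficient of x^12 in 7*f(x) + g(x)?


Scalar multiplication scales coefficients: 7 * -1 = -7.
Then add the g coefficient: -7 + 6
= -1

-1


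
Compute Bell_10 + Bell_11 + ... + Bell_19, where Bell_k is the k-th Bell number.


Recall Bell_k counts set partitions of a k-set (with Bell_0 = 1 by convention).
Bell_10 through Bell_19: 115975, 678570, 4213597, 27644437, 190899322, 1382958545, 10480142147, 82864869804, 682076806159, 5832742205057
Sum = 115975 + 678570 + 4213597 + 27644437 + 190899322 + 1382958545 + 10480142147 + 82864869804 + 682076806159 + 5832742205057 = 6609770533613.

6609770533613


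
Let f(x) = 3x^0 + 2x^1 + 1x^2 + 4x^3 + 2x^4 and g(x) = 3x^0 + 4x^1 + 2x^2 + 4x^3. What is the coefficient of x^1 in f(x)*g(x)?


Cauchy product at x^1:
3*4 + 2*3
= 18

18


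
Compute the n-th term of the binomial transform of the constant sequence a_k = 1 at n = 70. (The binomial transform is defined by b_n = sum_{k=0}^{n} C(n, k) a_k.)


With a_k = 1 for all k, b_n = sum_{k=0}^{n} C(n, k) = 2^n by the binomial theorem.
For n = 70: 2^70 = 1180591620717411303424.

1180591620717411303424


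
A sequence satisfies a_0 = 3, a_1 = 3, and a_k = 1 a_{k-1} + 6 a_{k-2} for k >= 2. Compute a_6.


The characteristic equation is t^2 - 1 t - 6 = 0, with roots r_1 = 3 and r_2 = -2 (so c_1 = r_1 + r_2, c_2 = -r_1 r_2 as required).
One can use the closed form a_n = A r_1^n + B r_2^n, but direct iteration is more reliable:
a_0 = 3, a_1 = 3, a_2 = 21, a_3 = 39, a_4 = 165, a_5 = 399, a_6 = 1389.
So a_6 = 1389.

1389


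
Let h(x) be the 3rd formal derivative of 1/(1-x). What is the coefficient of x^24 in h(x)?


Differentiating 3 times: d^3/dx^3 [1/(1-x)] = 3!/(1-x)^4.
The expansion 1/(1-x)^4 = sum_{k>=0} C(k+3, 3) x^k, so the coefficient of x^n in 3!/(1-x)^4 is 3! * C(n+3, 3).
For n = 24: 6 * C(27, 3) = 6 * 2925 = 17550

17550


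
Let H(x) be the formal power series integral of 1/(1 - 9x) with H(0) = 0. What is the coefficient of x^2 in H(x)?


1/(1 - 9x) = sum_{k>=0} 9^k x^k. Integrating termwise with H(0) = 0:
H(x) = sum_{k>=0} 9^k x^(k+1) / (k+1) = sum_{m>=1} 9^(m-1) x^m / m.
For m = 2: 9^1/2 = 9/2 = 9/2.

9/2


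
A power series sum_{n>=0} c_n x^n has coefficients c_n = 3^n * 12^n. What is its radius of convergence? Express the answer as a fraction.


By the root test (Cauchy-Hadamard), the radius is R = 1 / limsup_n |c_n|^(1/n).
Here |c_n|^(1/n) = (3^n * 12^n)^(1/n) = 3 * 12 = 36 for all n.
So R = 1/36 = 1/36.

1/36


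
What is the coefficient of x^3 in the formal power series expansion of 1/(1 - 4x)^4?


The general identity 1/(1 - c x)^r = sum_{k>=0} c^k C(k + r - 1, r - 1) x^k follows by substituting y = c x into 1/(1 - y)^r = sum_{k>=0} C(k + r - 1, r - 1) y^k.
For c = 4, r = 4, k = 3:
4^3 * C(6, 3) = 64 * 20 = 1280.

1280


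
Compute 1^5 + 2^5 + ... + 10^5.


This power sum has a closed form given by Faulhaber's formula
sum_{k=1}^{m} k^p = (1 / (p + 1)) * sum_{j=0}^{p} C(p + 1, j) B_j m^(p + 1 - j),
but for small m direct computation is fastest:
1 + 32 + 243 + 1024 + 3125 + 7776 + 16807 + 32768 + 59049 + 100000 = 220825.

220825


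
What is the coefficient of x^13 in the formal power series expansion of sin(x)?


The Maclaurin series is sin(t) = sum_{k>=0} (-1)^k t^(2k+1) / (2k+1)!, so substituting t = x, only odd powers of x are nonzero, with coefficient of x^(2k+1) equal to (-1)^k / (2k+1)!.
Write 13 = 2*6 + 1, giving the coefficient (-1)^6 / 13! = 1/6227020800 = 1/6227020800.

1/6227020800


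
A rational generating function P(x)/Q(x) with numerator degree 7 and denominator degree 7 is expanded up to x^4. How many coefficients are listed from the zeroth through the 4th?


Expanding up to x^4 gives the coefficients for x^0, x^1, ..., x^4.
That is 4 + 1 = 5 coefficients in total.

5


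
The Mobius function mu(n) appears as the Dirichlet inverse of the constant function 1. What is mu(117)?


117 has a squared prime factor, so mu(117) = 0.
Factorization reveals a repeated prime.

0


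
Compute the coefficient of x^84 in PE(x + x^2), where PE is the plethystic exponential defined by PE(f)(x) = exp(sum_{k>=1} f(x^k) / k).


With f(x) = x + x^2, the exponent is sum_{k>=1} (x^k + x^(2k)) / k = -ln(1 - x) - ln(1 - x^2). Exponentiating:
PE(x + x^2) = 1 / ((1 - x)(1 - x^2)).
This is the generating function for partitions of n into parts of size 1 or 2. The number of 2's can be any j in 0..42, and the rest are 1's, so
[x^84] = floor(84/2) + 1 = 43.

43


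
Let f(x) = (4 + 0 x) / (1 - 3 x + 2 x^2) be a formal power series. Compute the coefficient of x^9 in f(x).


Write f(x) = sum_{k>=0} a_k x^k. Multiplying both sides by 1 - 3 x + 2 x^2 gives
(1 - 3 x + 2 x^2) sum_{k>=0} a_k x^k = 4 + 0 x.
Matching coefficients:
 x^0: a_0 = 4
 x^1: a_1 - 3 a_0 = 0  =>  a_1 = 3*4 + 0 = 12
 x^k (k >= 2): a_k = 3 a_{k-1} - 2 a_{k-2}.
Iterating: a_2 = 28, a_3 = 60, a_4 = 124, a_5 = 252, a_6 = 508, a_7 = 1020, a_8 = 2044, a_9 = 4092.
So the coefficient of x^9 is 4092.

4092


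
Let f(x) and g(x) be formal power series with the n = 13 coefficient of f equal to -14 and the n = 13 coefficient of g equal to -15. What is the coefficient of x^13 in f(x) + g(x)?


Addition of formal power series is termwise.
The coefficient of x^13 in f + g = -14 + -15
= -29

-29


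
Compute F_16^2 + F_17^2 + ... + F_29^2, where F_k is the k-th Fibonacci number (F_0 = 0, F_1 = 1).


There is a standard identity sum_{k=0}^{N} F_k^2 = F_N * F_{N+1} (proved inductively from the telescoping relation F_k^2 = F_k F_{k+1} - F_{k-1} F_k). Then
sum_{k=16}^{29} F_k^2 = F_29 F_30 - F_15 F_16.
Computing: F_29 = 514229, F_30 = 832040, F_15 = 610, F_16 = 987.
Sum = 514229 * 832040 - 610 * 987 = 427858495090.

427858495090


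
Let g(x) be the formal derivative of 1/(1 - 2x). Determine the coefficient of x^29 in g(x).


Differentiate termwise: d/dx sum_{k>=0} 2^k x^k = sum_{k>=1} k 2^k x^(k-1) = sum_{j>=0} (j+1) 2^(j+1) x^j.
Equivalently, d/dx [1/(1 - 2x)] = 2/(1 - 2x)^2.
For j = 29: 30 * 2^30 = 30 * 1073741824 = 32212254720.

32212254720


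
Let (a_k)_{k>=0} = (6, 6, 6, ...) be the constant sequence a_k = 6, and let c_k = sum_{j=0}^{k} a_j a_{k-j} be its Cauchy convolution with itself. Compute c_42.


Since a_j = 6 for all j >= 0, the convolution sum becomes
c_k = sum_{j=0}^{k} 6 * 6 = 36 * (k + 1).
Equivalently, the generating function of (a_k) is 6/(1 - x) and its square is 36/(1 - x)^2 = sum_{k>=0} 36(k + 1) x^k.
For k = 42: 36 * 43 = 1548.

1548


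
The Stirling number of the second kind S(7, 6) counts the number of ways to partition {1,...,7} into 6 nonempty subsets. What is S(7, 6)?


Using the explicit formula S(n,k) = (1/k!) sum_{j=0}^{k} (-1)^(k-j) C(k,j) j^n:
S(7, 6) = 21
Equivalently, S(n,k) is n! times the coefficient of x^n in the EGF (e^x - 1)^k / k!.

21


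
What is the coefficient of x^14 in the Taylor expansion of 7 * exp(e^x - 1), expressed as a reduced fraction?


exp(e^x - 1) = sum_{k>=0} Bell_k x^k / k!, where Bell_k is the k-th Bell number.
So the coefficient of x^14 is 7 * Bell_14 / 14!.
Computing: Bell_14 = 190899322 and 14! = 87178291200, giving
7 * 190899322/87178291200 = 95449661/6227020800.

95449661/6227020800


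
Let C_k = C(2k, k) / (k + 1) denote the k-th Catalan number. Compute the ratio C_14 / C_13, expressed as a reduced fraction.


Using C_k = (2k)! / (k! (k+1)!), the ratio C_{k+1}/C_k simplifies to
C_{k+1}/C_k = [(2k+2)! / ((k+1)! (k+2)!)] * [k! (k+1)! / (2k)!]
 = (2k+2)(2k+1) / ((k+1)(k+2)) = 2(2k+1) / (k+2).
For k = 13: 2(2*13 + 1) / (13 + 2) = 54/15 = 18/5.

18/5


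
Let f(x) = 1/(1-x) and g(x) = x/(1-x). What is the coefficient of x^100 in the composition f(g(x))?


First simplify the composition: f(g(x)) = 1/(1 - x/(1-x)) = (1-x)/((1-x) - x) = (1-x)/(1-2x).
Now extract the coefficient. Write (1-x)/(1-2x) = 1/(1-2x) - x/(1-2x).
The coefficient of x^n in 1/(1-2x) is 2^n, and in x/(1-2x) is 2^(n-1) (for n >= 1).
So the coefficient of x^100 is 2^100 - 2^99 = 1267650600228229401496703205376 - 633825300114114700748351602688 = 633825300114114700748351602688.

633825300114114700748351602688


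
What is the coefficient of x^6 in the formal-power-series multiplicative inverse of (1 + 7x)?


The inverse is 1/(1 + 7x). Apply the geometric identity 1/(1 - y) = sum_{k>=0} y^k with y = -7x:
1/(1 + 7x) = sum_{k>=0} (-7)^k x^k.
So the coefficient of x^6 is (-7)^6 = 117649.

117649


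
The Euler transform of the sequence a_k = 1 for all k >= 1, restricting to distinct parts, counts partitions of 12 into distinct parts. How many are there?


Partitions of 12 into distinct parts can be computed via generating function.
Product (1+x)(1+x^2)(1+x^3)...
The coefficient of x^12 = 15

15


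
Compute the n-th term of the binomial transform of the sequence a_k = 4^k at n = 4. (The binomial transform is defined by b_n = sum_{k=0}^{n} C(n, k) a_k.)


With a_k = 4^k, b_n = sum_{k=0}^{n} C(n, k) 4^k = (1 + 4)^n by the binomial theorem.
For n = 4: (1 + 4)^4 = 5^4 = 625.

625


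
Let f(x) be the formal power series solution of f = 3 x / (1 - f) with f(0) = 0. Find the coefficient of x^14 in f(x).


Apply Lagrange inversion: f = 3 x * phi(f) with phi(t) = 1/(1 - t), so
[x^n] f = 3^n * (1/n) [t^(n-1)] phi(t)^n = 3^n * (1/n) [t^(n-1)] (1 - t)^(-n) = 3^n * (1/n) C(2n - 2, n - 1) = 3^n * C_{n-1}.
For n = 14: C_13 = C(26, 13) / 14 = 10400600/14 = 742900.
With the 3^14 = 4782969 factor, the coefficient is 4782969 * 742900 = 3553267670100.

3553267670100


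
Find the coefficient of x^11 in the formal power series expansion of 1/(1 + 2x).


Write 1/(1 + c x) = 1/(1 - (-c) x) and apply the geometric-series identity
1/(1 - y) = sum_{k>=0} y^k to get 1/(1 + c x) = sum_{k>=0} (-c)^k x^k.
So the coefficient of x^k is (-c)^k = (-1)^k * c^k.
Here c = 2 and k = 11:
(-2)^11 = -1 * 2048 = -2048

-2048


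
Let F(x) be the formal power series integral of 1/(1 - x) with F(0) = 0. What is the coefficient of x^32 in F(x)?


1/(1 - x) = sum_{k>=0} x^k. Integrating termwise and using F(0) = 0 gives
F(x) = sum_{k>=0} x^(k+1) / (k+1) = sum_{m>=1} x^m / m = -ln(1 - x).
So the coefficient of x^32 is 1/32 = 1/32.

1/32


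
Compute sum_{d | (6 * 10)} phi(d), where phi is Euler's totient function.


First, 6 * 10 = 60. One classical identity is sum_{d | n} phi(d) = n (each k in [1, n] has a unique gcd with n, and among the k's with gcd(k, n) = n/d there are phi(d) of them). So the sum equals 60. We also verify directly:
Divisors of 60: 1, 2, 3, 4, 5, 6, 10, 12, 15, 20, 30, 60.
phi values: 1, 1, 2, 2, 4, 2, 4, 4, 8, 8, 8, 16.
Sum = 60.

60


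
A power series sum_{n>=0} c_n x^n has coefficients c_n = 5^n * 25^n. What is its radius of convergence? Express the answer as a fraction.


By the root test (Cauchy-Hadamard), the radius is R = 1 / limsup_n |c_n|^(1/n).
Here |c_n|^(1/n) = (5^n * 25^n)^(1/n) = 5 * 25 = 125 for all n.
So R = 1/125 = 1/125.

1/125


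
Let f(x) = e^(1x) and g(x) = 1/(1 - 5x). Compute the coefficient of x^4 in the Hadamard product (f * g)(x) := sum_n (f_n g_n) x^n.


Expanding: f_k = 1^k/k! (from e^(1x)) and g_k = 5^k (from 1/(1 - 5x)). So the Hadamard coefficient (f * g)_k = 1^k 5^k / k! = (5)^k / k!.
For k = 4: 5^4/4! = 625/24 = 625/24.

625/24


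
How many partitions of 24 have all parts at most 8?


Using the generating function (1-x)^(-1)(1-x^2)^(-1)...(1-x^8)^(-1),
the coefficient of x^24 counts these restricted partitions.
Result = 919

919


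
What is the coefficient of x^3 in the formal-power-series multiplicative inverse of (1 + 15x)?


The inverse is 1/(1 + 15x). Apply the geometric identity 1/(1 - y) = sum_{k>=0} y^k with y = -15x:
1/(1 + 15x) = sum_{k>=0} (-15)^k x^k.
So the coefficient of x^3 is (-15)^3 = -3375.

-3375


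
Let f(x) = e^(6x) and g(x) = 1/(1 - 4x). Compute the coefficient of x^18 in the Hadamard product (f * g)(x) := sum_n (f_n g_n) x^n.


Expanding: f_k = 6^k/k! (from e^(6x)) and g_k = 4^k (from 1/(1 - 4x)). So the Hadamard coefficient (f * g)_k = 6^k 4^k / k! = (24)^k / k!.
For k = 18: 24^18/18! = 6979147079584381377970176/6402373705728000 = 16231265527136256/14889875.

16231265527136256/14889875


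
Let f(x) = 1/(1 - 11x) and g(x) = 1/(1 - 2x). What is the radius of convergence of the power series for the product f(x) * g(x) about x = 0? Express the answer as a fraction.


The radius of 1/(1 - 11x) is 1/11 (nearest singularity at x = 1/11), and the radius of 1/(1 - 2x) is 1/2.
The product f(x)*g(x) = 1/((1 - 11x)(1 - 2x)) has singularities at both 1/11 and 1/2, so its radius of convergence is the distance to the nearest one:
min(1/11, 1/2) = 1/11.

1/11


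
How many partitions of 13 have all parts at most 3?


Using the generating function (1-x)^(-1)(1-x^2)^(-1)(1-x^3)^(-1),
the coefficient of x^13 counts these restricted partitions.
Result = 21

21


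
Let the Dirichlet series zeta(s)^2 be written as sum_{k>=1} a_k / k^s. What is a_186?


The Dirichlet convolution of the constant function 1 with itself gives (1 * 1)(k) = sum_{d | k} 1 = d(k), the number of positive divisors of k.
Since zeta(s) = sum_{k>=1} 1/k^s, we have zeta(s)^2 = sum_{k>=1} d(k)/k^s, so a_k = d(k).
For k = 186: the divisors are 1, 2, 3, 6, 31, 62, 93, 186.
Count = 8.

8


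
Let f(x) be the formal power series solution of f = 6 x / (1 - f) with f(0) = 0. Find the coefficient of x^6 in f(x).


Apply Lagrange inversion: f = 6 x * phi(f) with phi(t) = 1/(1 - t), so
[x^n] f = 6^n * (1/n) [t^(n-1)] phi(t)^n = 6^n * (1/n) [t^(n-1)] (1 - t)^(-n) = 6^n * (1/n) C(2n - 2, n - 1) = 6^n * C_{n-1}.
For n = 6: C_5 = C(10, 5) / 6 = 252/6 = 42.
With the 6^6 = 46656 factor, the coefficient is 46656 * 42 = 1959552.

1959552


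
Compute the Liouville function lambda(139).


The Liouville function is lambda(k) = (-1)^Omega(k), where Omega(k) counts the prime factors of k with multiplicity.
Factoring: 139 = 139, so Omega(139) = 1.
lambda(139) = (-1)^1 = -1.

-1


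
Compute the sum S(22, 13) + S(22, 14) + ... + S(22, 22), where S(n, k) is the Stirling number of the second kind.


By definition, S(n, k) counts partitions of an n-set into exactly k nonempty blocks.
Computing row n = 22 for k = 13..22:
S(22, k): 22496861868481, 3295165281331, 345615943200, 26046574004, 1404142047, 53374629, 1389850, 23485, 231, 1
Sum = 26165148597259.

26165148597259


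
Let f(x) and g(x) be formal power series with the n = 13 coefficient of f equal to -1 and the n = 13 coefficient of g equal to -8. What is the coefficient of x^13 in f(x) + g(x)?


Addition of formal power series is termwise.
The coefficient of x^13 in f + g = -1 + -8
= -9

-9


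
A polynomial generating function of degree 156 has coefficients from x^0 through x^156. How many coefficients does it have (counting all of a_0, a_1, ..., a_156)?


A polynomial of degree 156 takes the form a_0 + a_1 x + ... + a_156 x^156.
The number of coefficients is 156 + 1 = 157.

157


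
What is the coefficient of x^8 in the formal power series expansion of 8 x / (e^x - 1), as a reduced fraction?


The exponential generating function for Bernoulli numbers is
x / (e^x - 1) = sum_{k>=0} B_k x^k / k!.
So the coefficient of x^8 in 8 x / (e^x - 1) is 8 B_8 / 8!.
Computing: B_8 = -1/30, 8! = 40320, giving
8 * -1/30 / 40320 = -1/151200.

-1/151200


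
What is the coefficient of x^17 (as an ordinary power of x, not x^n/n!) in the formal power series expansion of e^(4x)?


The exponential series is e^y = sum_{k>=0} y^k / k!. Substituting y = 4x gives
e^(4x) = sum_{k>=0} 4^k x^k / k!.
So the coefficient of x^n is a^n/n! with a = 4, n = 17:
4^17 / 17! = 17179869184/355687428096000 = 524288/10854718875

524288/10854718875


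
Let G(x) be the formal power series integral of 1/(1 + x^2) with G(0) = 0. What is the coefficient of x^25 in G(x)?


1/(1 + x^2) = sum_{j>=0} (-1)^j x^(2j). Integrating termwise with G(0) = 0:
G(x) = sum_{j>=0} (-1)^j x^(2j+1) / (2j+1) = arctan(x).
Only odd powers are nonzero. For x^25 write 25 = 2*12 + 1, giving
(-1)^12 / 25 = 1/25 = 1/25.

1/25


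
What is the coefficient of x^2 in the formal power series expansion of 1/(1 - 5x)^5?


The general identity 1/(1 - c x)^r = sum_{k>=0} c^k C(k + r - 1, r - 1) x^k follows by substituting y = c x into 1/(1 - y)^r = sum_{k>=0} C(k + r - 1, r - 1) y^k.
For c = 5, r = 5, k = 2:
5^2 * C(6, 4) = 25 * 15 = 375.

375


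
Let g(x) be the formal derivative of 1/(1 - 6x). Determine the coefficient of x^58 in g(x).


Differentiate termwise: d/dx sum_{k>=0} 6^k x^k = sum_{k>=1} k 6^k x^(k-1) = sum_{j>=0} (j+1) 6^(j+1) x^j.
Equivalently, d/dx [1/(1 - 6x)] = 6/(1 - 6x)^2.
For j = 58: 59 * 6^59 = 59 * 8145612996781542914887125378962433977610141696 = 480591166810111031978340397358783604678998360064.

480591166810111031978340397358783604678998360064


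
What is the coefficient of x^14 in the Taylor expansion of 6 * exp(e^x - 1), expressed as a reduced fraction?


exp(e^x - 1) = sum_{k>=0} Bell_k x^k / k!, where Bell_k is the k-th Bell number.
So the coefficient of x^14 is 6 * Bell_14 / 14!.
Computing: Bell_14 = 190899322 and 14! = 87178291200, giving
6 * 190899322/87178291200 = 95449661/7264857600.

95449661/7264857600


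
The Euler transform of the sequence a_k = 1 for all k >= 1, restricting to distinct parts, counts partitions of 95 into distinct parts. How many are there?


Partitions of 95 into distinct parts can be computed via generating function.
Product (1+x)(1+x^2)(1+x^3)...
The coefficient of x^95 = 291874

291874


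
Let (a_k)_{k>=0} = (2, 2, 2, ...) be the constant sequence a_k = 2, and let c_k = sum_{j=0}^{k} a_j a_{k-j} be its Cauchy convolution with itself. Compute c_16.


Since a_j = 2 for all j >= 0, the convolution sum becomes
c_k = sum_{j=0}^{k} 2 * 2 = 4 * (k + 1).
Equivalently, the generating function of (a_k) is 2/(1 - x) and its square is 4/(1 - x)^2 = sum_{k>=0} 4(k + 1) x^k.
For k = 16: 4 * 17 = 68.

68


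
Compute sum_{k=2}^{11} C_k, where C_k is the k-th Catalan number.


C_2 through C_11: 2, 5, 14, 42, 132, 429, 1430, 4862, 16796, 58786
Sum = 2 + 5 + 14 + 42 + 132 + 429 + 1430 + 4862 + 16796 + 58786
= 82498

82498


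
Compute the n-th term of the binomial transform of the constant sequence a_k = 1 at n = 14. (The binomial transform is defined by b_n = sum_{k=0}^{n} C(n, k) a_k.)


With a_k = 1 for all k, b_n = sum_{k=0}^{n} C(n, k) = 2^n by the binomial theorem.
For n = 14: 2^14 = 16384.

16384


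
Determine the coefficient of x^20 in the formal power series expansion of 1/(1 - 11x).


The geometric series identity gives 1/(1 - c x) = sum_{k>=0} c^k x^k, so the coefficient of x^k is c^k.
Here c = 11 and k = 20.
Computing: 11^20 = 672749994932560009201

672749994932560009201


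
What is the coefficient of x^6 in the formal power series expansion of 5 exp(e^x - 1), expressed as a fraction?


exp(e^x - 1) is the exponential generating function for the Bell numbers Bell_k: exp(e^x - 1) = sum_{k>=0} Bell_k x^k / k!.
So the coefficient of x^6 in 5 exp(e^x - 1) is 5 Bell_6 / 6!.
Computing: Bell_6 = 203 and 6! = 720, giving
5 * 203/720 = 203/144.

203/144


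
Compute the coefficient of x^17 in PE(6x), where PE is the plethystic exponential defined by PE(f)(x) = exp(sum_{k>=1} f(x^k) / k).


With f(x) = 6x, the exponent is sum_{k>=1} 6 x^k / k = 6 * (-ln(1 - x)). Exponentiating:
PE(6x) = exp(-6 ln(1 - x)) = 1/(1 - x)^6.
By the negative binomial expansion, [x^n] 1/(1 - x)^6 = C(n + 5, 5).
For n = 17: C(22, 5) = 26334.

26334


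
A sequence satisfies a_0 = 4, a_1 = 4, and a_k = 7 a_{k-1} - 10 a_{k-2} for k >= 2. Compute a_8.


The characteristic equation is t^2 - 7 t + 10 = 0, with roots r_1 = 5 and r_2 = 2 (so c_1 = r_1 + r_2, c_2 = -r_1 r_2 as required).
One can use the closed form a_n = A r_1^n + B r_2^n, but direct iteration is more reliable:
a_0 = 4, a_1 = 4, a_2 = -12, a_3 = -124, a_4 = -748, a_5 = -3996, a_6 = -20492, a_7 = -103484, a_8 = -519468.
So a_8 = -519468.

-519468


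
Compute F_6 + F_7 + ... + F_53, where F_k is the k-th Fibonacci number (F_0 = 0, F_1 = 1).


Use the identity sum_{k=0}^{N} F_k = F_{N+2} - 1 (which follows from F_{k+2} - F_{k+1} = F_k). Then
sum_{k=6}^{53} F_k = (F_{55} - 1) - (F_{7} - 1) = F_{55} - F_{7}.
Computing: F_{55} = 139583862445, F_{7} = 13, so
Sum = 139583862445 - 13 = 139583862432.

139583862432


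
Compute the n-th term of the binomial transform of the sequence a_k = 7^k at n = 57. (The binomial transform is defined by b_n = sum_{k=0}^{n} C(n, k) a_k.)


With a_k = 7^k, b_n = sum_{k=0}^{n} C(n, k) 7^k = (1 + 7)^n by the binomial theorem.
For n = 57: (1 + 7)^57 = 8^57 = 2993155353253689176481146537402947624255349848014848.

2993155353253689176481146537402947624255349848014848


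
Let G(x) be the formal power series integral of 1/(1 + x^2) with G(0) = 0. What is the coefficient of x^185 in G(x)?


1/(1 + x^2) = sum_{j>=0} (-1)^j x^(2j). Integrating termwise with G(0) = 0:
G(x) = sum_{j>=0} (-1)^j x^(2j+1) / (2j+1) = arctan(x).
Only odd powers are nonzero. For x^185 write 185 = 2*92 + 1, giving
(-1)^92 / 185 = 1/185 = 1/185.

1/185


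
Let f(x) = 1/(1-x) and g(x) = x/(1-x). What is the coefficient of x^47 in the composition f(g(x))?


First simplify the composition: f(g(x)) = 1/(1 - x/(1-x)) = (1-x)/((1-x) - x) = (1-x)/(1-2x).
Now extract the coefficient. Write (1-x)/(1-2x) = 1/(1-2x) - x/(1-2x).
The coefficient of x^n in 1/(1-2x) is 2^n, and in x/(1-2x) is 2^(n-1) (for n >= 1).
So the coefficient of x^47 is 2^47 - 2^46 = 140737488355328 - 70368744177664 = 70368744177664.

70368744177664


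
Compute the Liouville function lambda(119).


The Liouville function is lambda(k) = (-1)^Omega(k), where Omega(k) counts the prime factors of k with multiplicity.
Factoring: 119 = 7 * 17, so Omega(119) = 2.
lambda(119) = (-1)^2 = 1.

1


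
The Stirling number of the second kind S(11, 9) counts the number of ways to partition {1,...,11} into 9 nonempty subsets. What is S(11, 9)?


Using the explicit formula S(n,k) = (1/k!) sum_{j=0}^{k} (-1)^(k-j) C(k,j) j^n:
S(11, 9) = 1155
Equivalently, S(n,k) is n! times the coefficient of x^n in the EGF (e^x - 1)^k / k!.

1155


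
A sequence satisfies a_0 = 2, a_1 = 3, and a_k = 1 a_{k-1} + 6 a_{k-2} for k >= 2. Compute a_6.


The characteristic equation is t^2 - 1 t - 6 = 0, with roots r_1 = 3 and r_2 = -2 (so c_1 = r_1 + r_2, c_2 = -r_1 r_2 as required).
One can use the closed form a_n = A r_1^n + B r_2^n, but direct iteration is more reliable:
a_0 = 2, a_1 = 3, a_2 = 15, a_3 = 33, a_4 = 123, a_5 = 321, a_6 = 1059.
So a_6 = 1059.

1059


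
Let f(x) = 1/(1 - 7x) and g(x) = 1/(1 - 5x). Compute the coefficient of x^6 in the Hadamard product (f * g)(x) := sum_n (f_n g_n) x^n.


f has coefficients f_k = 7^k and g has coefficients g_k = 5^k, so the Hadamard product has coefficient (f*g)_k = 7^k * 5^k = 35^k.
For k = 6: 35^6 = 1838265625.

1838265625


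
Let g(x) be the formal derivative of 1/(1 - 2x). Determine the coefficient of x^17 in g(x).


Differentiate termwise: d/dx sum_{k>=0} 2^k x^k = sum_{k>=1} k 2^k x^(k-1) = sum_{j>=0} (j+1) 2^(j+1) x^j.
Equivalently, d/dx [1/(1 - 2x)] = 2/(1 - 2x)^2.
For j = 17: 18 * 2^18 = 18 * 262144 = 4718592.

4718592


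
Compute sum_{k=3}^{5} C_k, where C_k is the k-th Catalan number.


C_3 through C_5: 5, 14, 42
Sum = 5 + 14 + 42
= 61

61


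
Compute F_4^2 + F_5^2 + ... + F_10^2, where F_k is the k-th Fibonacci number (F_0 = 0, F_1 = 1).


There is a standard identity sum_{k=0}^{N} F_k^2 = F_N * F_{N+1} (proved inductively from the telescoping relation F_k^2 = F_k F_{k+1} - F_{k-1} F_k). Then
sum_{k=4}^{10} F_k^2 = F_10 F_11 - F_3 F_4.
Computing: F_10 = 55, F_11 = 89, F_3 = 2, F_4 = 3.
Sum = 55 * 89 - 2 * 3 = 4889.

4889


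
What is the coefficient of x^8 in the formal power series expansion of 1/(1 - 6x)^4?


The general identity 1/(1 - c x)^r = sum_{k>=0} c^k C(k + r - 1, r - 1) x^k follows by substituting y = c x into 1/(1 - y)^r = sum_{k>=0} C(k + r - 1, r - 1) y^k.
For c = 6, r = 4, k = 8:
6^8 * C(11, 3) = 1679616 * 165 = 277136640.

277136640


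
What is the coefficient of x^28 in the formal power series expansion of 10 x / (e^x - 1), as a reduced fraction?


The exponential generating function for Bernoulli numbers is
x / (e^x - 1) = sum_{k>=0} B_k x^k / k!.
So the coefficient of x^28 in 10 x / (e^x - 1) is 10 B_28 / 28!.
Computing: B_28 = -23749461029/870, 28! = 304888344611713860501504000000, giving
10 * -23749461029/870 / 304888344611713860501504000000 = -3392780147/3789326568745586551947264000000.

-3392780147/3789326568745586551947264000000


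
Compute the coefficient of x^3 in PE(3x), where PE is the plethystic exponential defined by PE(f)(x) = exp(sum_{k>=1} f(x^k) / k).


With f(x) = 3x, the exponent is sum_{k>=1} 3 x^k / k = 3 * (-ln(1 - x)). Exponentiating:
PE(3x) = exp(-3 ln(1 - x)) = 1/(1 - x)^3.
By the negative binomial expansion, [x^n] 1/(1 - x)^3 = C(n + 2, 2).
For n = 3: C(5, 2) = 10.

10


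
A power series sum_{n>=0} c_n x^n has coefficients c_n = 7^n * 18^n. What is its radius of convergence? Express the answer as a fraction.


By the root test (Cauchy-Hadamard), the radius is R = 1 / limsup_n |c_n|^(1/n).
Here |c_n|^(1/n) = (7^n * 18^n)^(1/n) = 7 * 18 = 126 for all n.
So R = 1/126 = 1/126.

1/126


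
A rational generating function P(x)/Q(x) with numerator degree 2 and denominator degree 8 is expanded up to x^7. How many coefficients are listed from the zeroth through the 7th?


Expanding up to x^7 gives the coefficients for x^0, x^1, ..., x^7.
That is 7 + 1 = 8 coefficients in total.

8


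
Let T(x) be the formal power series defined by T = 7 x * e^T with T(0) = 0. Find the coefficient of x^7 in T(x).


Apply the Lagrange inversion formula: if T = 7 x * phi(T) with phi(t) = e^t, then
[x^n] T = 7^n * (1/n) [t^(n-1)] phi(t)^n = 7^n * (1/n) [t^(n-1)] e^(n t) = 7^n * (1/n) * n^(n-1) / (n-1)! = 7^n * n^(n-1) / n!.
When c = 1 this is the Cayley count of rooted labeled trees on n vertices, divided by n!.
For n = 7: 7^7 * 7^6 / 7! = 823543 * 117649/5040 = 13841287201/720.

13841287201/720


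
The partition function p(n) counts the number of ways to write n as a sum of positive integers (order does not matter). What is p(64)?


Using the generating function prod_{k>=1} 1/(1-x^k), we compute p(64).
By dynamic programming over parts 1 through 64:
p(64) = 1741630

1741630


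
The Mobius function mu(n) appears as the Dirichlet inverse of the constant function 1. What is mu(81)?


81 has a squared prime factor, so mu(81) = 0.
Factorization reveals a repeated prime.

0


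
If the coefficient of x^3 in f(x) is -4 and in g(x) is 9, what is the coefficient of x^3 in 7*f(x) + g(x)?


Scalar multiplication scales coefficients: 7 * -4 = -28.
Then add the g coefficient: -28 + 9
= -19

-19


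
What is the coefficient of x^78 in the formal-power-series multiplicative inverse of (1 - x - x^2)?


Let the inverse be f(x) = sum_{k>=0} a_k x^k. From f(x) * (1 - x - x^2) = 1 and matching coefficients:
 x^0: a_0 = 1.
 x^1: a_1 - a_0 = 0, so a_1 = 1.
 x^k (k >= 2): a_k - a_{k-1} - a_{k-2} = 0, i.e. a_k = a_{k-1} + a_{k-2}.
This is the Fibonacci-type recurrence shifted so that a_0 = a_1 = 1.
Iterating: a_0=1, a_1=1, a_2=2, a_3=3, a_4=5, a_5=8, a_6=13, a_7=21, a_8=34, a_9=55, ...
a_78 = 14472334024676221.

14472334024676221


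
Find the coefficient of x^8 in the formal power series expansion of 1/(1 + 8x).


Write 1/(1 + c x) = 1/(1 - (-c) x) and apply the geometric-series identity
1/(1 - y) = sum_{k>=0} y^k to get 1/(1 + c x) = sum_{k>=0} (-c)^k x^k.
So the coefficient of x^k is (-c)^k = (-1)^k * c^k.
Here c = 8 and k = 8:
(-8)^8 = 1 * 16777216 = 16777216

16777216


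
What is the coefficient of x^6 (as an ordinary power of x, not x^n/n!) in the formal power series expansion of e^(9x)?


The exponential series is e^y = sum_{k>=0} y^k / k!. Substituting y = 9x gives
e^(9x) = sum_{k>=0} 9^k x^k / k!.
So the coefficient of x^n is a^n/n! with a = 9, n = 6:
9^6 / 6! = 531441/720 = 59049/80

59049/80


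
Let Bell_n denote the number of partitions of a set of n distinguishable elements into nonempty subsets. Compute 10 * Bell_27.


Bell_27 can be computed from the Bell triangle or from Dobinski's identity Bell_n = (1/e) * sum_{k>=0} k^n / k!.
Computing Bell_27 = 545717047936059989389.
Then 10 * 545717047936059989389 = 5457170479360599893890.

5457170479360599893890


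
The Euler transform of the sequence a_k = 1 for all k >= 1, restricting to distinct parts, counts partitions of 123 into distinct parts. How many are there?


Partitions of 123 into distinct parts can be computed via generating function.
Product (1+x)(1+x^2)(1+x^3)...
The coefficient of x^123 = 2757826

2757826


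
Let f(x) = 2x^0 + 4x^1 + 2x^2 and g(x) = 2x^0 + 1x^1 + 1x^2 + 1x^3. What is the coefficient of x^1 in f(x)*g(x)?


Cauchy product at x^1:
2*1 + 4*2
= 10

10


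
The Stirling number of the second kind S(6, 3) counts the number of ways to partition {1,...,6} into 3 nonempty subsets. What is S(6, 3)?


Using the explicit formula S(n,k) = (1/k!) sum_{j=0}^{k} (-1)^(k-j) C(k,j) j^n:
S(6, 3) = 90
Equivalently, S(n,k) is n! times the coefficient of x^n in the EGF (e^x - 1)^k / k!.

90


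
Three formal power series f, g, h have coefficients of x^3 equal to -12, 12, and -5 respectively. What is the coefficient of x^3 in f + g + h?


Series addition is componentwise:
-12 + 12 + -5
= -5

-5


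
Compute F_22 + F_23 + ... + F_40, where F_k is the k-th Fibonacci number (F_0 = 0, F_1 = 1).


Use the identity sum_{k=0}^{N} F_k = F_{N+2} - 1 (which follows from F_{k+2} - F_{k+1} = F_k). Then
sum_{k=22}^{40} F_k = (F_{42} - 1) - (F_{23} - 1) = F_{42} - F_{23}.
Computing: F_{42} = 267914296, F_{23} = 28657, so
Sum = 267914296 - 28657 = 267885639.

267885639


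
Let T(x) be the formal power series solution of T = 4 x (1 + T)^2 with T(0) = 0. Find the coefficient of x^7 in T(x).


Apply the Lagrange inversion formula: if T = 4 x * phi(T) with phi(t) = (1 + t)^2, then [x^n] T = 4^n * (1/n) [t^(n-1)] phi(t)^n = 4^n * (1/n) [t^(n-1)] (1 + t)^(2n) = 4^n * (1/n) C(2n, n-1).
Using the identity C(2n, n-1) = C(2n, n) * n / (n+1), the unscaled factor equals C(2n, n) / (n+1) = C_n, the n-th Catalan number.
For n = 7: C_7 = C(14, 7) / 8 = 3432/8 = 429.
With the 4^7 = 16384 factor, the coefficient is 16384 * 429 = 7028736.

7028736


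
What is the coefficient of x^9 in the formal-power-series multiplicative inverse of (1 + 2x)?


The inverse is 1/(1 + 2x). Apply the geometric identity 1/(1 - y) = sum_{k>=0} y^k with y = -2x:
1/(1 + 2x) = sum_{k>=0} (-2)^k x^k.
So the coefficient of x^9 is (-2)^9 = -512.

-512


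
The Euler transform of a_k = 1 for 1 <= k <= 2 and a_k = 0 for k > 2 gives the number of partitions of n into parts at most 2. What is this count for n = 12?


Partitions of 12 into parts at most 2:
Using generating function (1-x)^(-1)(1-x^2)^(-1),
the coefficient of x^12 = 7

7


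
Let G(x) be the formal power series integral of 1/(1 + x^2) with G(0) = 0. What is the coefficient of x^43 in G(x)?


1/(1 + x^2) = sum_{j>=0} (-1)^j x^(2j). Integrating termwise with G(0) = 0:
G(x) = sum_{j>=0} (-1)^j x^(2j+1) / (2j+1) = arctan(x).
Only odd powers are nonzero. For x^43 write 43 = 2*21 + 1, giving
(-1)^21 / 43 = -1/43 = -1/43.

-1/43


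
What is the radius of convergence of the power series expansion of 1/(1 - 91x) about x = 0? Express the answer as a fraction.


Expanding 1/(1 - 91x) = sum_{k>=0} 91^k x^k, the series converges when |91x| < 1, i.e., |x| < 1/91.
So the radius of convergence is 1/91 = 1/91.

1/91


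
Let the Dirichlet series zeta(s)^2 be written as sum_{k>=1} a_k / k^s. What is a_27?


The Dirichlet convolution of the constant function 1 with itself gives (1 * 1)(k) = sum_{d | k} 1 = d(k), the number of positive divisors of k.
Since zeta(s) = sum_{k>=1} 1/k^s, we have zeta(s)^2 = sum_{k>=1} d(k)/k^s, so a_k = d(k).
For k = 27: the divisors are 1, 3, 9, 27.
Count = 4.

4


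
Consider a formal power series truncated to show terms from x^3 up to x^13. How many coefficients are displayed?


From x^3 to x^13 inclusive, the count is 13 - 3 + 1 = 11.

11


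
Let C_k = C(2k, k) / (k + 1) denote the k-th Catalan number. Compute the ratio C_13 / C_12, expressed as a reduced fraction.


Using C_k = (2k)! / (k! (k+1)!), the ratio C_{k+1}/C_k simplifies to
C_{k+1}/C_k = [(2k+2)! / ((k+1)! (k+2)!)] * [k! (k+1)! / (2k)!]
 = (2k+2)(2k+1) / ((k+1)(k+2)) = 2(2k+1) / (k+2).
For k = 12: 2(2*12 + 1) / (12 + 2) = 50/14 = 25/7.

25/7


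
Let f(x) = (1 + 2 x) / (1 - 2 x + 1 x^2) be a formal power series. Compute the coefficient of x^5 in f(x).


Write f(x) = sum_{k>=0} a_k x^k. Multiplying both sides by 1 - 2 x + 1 x^2 gives
(1 - 2 x + 1 x^2) sum_{k>=0} a_k x^k = 1 + 2 x.
Matching coefficients:
 x^0: a_0 = 1
 x^1: a_1 - 2 a_0 = 2  =>  a_1 = 2*1 + 2 = 4
 x^k (k >= 2): a_k = 2 a_{k-1} - 1 a_{k-2}.
Iterating: a_2 = 7, a_3 = 10, a_4 = 13, a_5 = 16.
So the coefficient of x^5 is 16.

16


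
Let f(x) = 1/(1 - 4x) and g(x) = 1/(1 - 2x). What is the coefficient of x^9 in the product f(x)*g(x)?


The coefficient of x^n in f*g is the Cauchy product: sum_{k=0}^{n} a^k * b^(n-k).
With a=4, b=2, n=9:
sum_{k=0}^{9} 4^k * 2^(9-k)
= 523776

523776


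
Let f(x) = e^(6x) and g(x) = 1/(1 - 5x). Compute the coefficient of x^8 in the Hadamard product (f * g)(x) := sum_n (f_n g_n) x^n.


Expanding: f_k = 6^k/k! (from e^(6x)) and g_k = 5^k (from 1/(1 - 5x)). So the Hadamard coefficient (f * g)_k = 6^k 5^k / k! = (30)^k / k!.
For k = 8: 30^8/8! = 656100000000/40320 = 113906250/7.

113906250/7


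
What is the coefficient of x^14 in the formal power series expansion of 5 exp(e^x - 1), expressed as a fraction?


exp(e^x - 1) is the exponential generating function for the Bell numbers Bell_k: exp(e^x - 1) = sum_{k>=0} Bell_k x^k / k!.
So the coefficient of x^14 in 5 exp(e^x - 1) is 5 Bell_14 / 14!.
Computing: Bell_14 = 190899322 and 14! = 87178291200, giving
5 * 190899322/87178291200 = 95449661/8717829120.

95449661/8717829120


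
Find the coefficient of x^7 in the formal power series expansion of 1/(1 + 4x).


Write 1/(1 + c x) = 1/(1 - (-c) x) and apply the geometric-series identity
1/(1 - y) = sum_{k>=0} y^k to get 1/(1 + c x) = sum_{k>=0} (-c)^k x^k.
So the coefficient of x^k is (-c)^k = (-1)^k * c^k.
Here c = 4 and k = 7:
(-4)^7 = -1 * 16384 = -16384

-16384


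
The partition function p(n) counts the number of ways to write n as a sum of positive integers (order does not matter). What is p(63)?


Using the generating function prod_{k>=1} 1/(1-x^k), we compute p(63).
By dynamic programming over parts 1 through 63:
p(63) = 1505499

1505499


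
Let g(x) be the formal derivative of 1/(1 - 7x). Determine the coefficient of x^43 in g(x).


Differentiate termwise: d/dx sum_{k>=0} 7^k x^k = sum_{k>=1} k 7^k x^(k-1) = sum_{j>=0} (j+1) 7^(j+1) x^j.
Equivalently, d/dx [1/(1 - 7x)] = 7/(1 - 7x)^2.
For j = 43: 44 * 7^44 = 44 * 15286700631942576193765185769276826401 = 672614827805473352525668173848180361644.

672614827805473352525668173848180361644
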